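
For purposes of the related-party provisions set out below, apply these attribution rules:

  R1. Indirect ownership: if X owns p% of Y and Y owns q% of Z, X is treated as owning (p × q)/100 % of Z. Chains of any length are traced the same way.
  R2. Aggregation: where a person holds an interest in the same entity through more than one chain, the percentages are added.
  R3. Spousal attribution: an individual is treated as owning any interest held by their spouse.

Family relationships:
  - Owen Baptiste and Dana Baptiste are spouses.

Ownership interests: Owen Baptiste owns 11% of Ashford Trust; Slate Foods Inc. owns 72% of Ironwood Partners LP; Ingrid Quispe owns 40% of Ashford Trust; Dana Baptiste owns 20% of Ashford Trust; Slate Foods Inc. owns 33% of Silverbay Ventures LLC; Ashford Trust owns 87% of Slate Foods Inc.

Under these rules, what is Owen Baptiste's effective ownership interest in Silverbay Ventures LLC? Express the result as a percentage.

By spousal attribution (R3), Owen Baptiste is treated as also owning Dana Baptiste's interest in Ashford Trust, giving 11% + 20% = 31%.
Chain via Ashford Trust → Slate Foods Inc. (R1): 31% × 87% × 33% = 8.9001% of Silverbay Ventures LLC.

8.9001%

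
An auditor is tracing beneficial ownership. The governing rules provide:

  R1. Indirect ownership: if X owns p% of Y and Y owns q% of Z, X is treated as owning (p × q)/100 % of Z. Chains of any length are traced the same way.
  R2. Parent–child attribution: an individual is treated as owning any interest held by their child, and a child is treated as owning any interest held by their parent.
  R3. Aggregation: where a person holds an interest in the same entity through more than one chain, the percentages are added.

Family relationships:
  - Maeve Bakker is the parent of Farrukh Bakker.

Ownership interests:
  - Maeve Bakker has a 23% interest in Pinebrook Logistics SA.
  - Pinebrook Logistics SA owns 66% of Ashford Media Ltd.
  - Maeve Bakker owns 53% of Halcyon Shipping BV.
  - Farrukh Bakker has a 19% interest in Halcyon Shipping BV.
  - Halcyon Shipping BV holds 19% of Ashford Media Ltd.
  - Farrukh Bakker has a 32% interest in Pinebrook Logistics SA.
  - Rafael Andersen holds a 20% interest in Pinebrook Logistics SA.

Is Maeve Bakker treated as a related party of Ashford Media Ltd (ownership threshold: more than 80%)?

By parent–child attribution (R2), Maeve Bakker is treated as also owning Farrukh Bakker's interest in Pinebrook Logistics SA, giving 23% + 32% = 55%.
By parent–child attribution (R2), Maeve Bakker is treated as also owning Farrukh Bakker's interest in Halcyon Shipping BV, giving 53% + 19% = 72%.
Chain via Pinebrook Logistics SA (R1): 55% × 66% = 36.3% of Ashford Media Ltd.
Chain via Halcyon Shipping BV (R1): 72% × 19% = 13.68% of Ashford Media Ltd.
Aggregating (R3): 36.3% + 13.68% = 49.98%.
49.98% does not exceed the 80% threshold, so Maeve is not a related party to Ashford Media Ltd.

No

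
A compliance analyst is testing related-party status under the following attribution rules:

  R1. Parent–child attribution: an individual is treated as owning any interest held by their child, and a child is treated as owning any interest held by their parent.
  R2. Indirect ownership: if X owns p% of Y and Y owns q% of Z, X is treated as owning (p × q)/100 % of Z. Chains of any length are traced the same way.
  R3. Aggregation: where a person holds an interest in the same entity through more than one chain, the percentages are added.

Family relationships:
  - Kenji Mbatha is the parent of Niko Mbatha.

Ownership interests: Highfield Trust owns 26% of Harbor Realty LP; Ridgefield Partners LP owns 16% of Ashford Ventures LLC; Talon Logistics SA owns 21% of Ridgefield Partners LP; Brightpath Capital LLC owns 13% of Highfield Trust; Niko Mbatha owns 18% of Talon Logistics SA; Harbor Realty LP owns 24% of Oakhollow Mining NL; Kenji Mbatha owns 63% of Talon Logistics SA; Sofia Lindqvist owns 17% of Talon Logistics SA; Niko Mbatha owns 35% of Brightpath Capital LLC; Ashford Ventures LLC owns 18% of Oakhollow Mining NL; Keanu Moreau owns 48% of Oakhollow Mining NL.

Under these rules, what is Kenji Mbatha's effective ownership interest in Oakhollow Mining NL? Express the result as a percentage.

0.773808%

By parent–child attribution (R1), Kenji Mbatha is treated as also owning Niko Mbatha's interest in Talon Logistics SA, giving 63% + 18% = 81%.
By parent–child attribution (R1), Kenji Mbatha is treated as owning Niko Mbatha's 35% interest in Brightpath Capital LLC.
Chain via Talon Logistics SA → Ridgefield Partners LP → Ashford Ventures LLC (R2): 81% × 21% × 16% × 18% = 0.489888% of Oakhollow Mining NL.
Chain via Brightpath Capital LLC → Highfield Trust → Harbor Realty LP (R2): 35% × 13% × 26% × 24% = 0.28392% of Oakhollow Mining NL.
Aggregating (R3): 0.489888% + 0.28392% = 0.773808%.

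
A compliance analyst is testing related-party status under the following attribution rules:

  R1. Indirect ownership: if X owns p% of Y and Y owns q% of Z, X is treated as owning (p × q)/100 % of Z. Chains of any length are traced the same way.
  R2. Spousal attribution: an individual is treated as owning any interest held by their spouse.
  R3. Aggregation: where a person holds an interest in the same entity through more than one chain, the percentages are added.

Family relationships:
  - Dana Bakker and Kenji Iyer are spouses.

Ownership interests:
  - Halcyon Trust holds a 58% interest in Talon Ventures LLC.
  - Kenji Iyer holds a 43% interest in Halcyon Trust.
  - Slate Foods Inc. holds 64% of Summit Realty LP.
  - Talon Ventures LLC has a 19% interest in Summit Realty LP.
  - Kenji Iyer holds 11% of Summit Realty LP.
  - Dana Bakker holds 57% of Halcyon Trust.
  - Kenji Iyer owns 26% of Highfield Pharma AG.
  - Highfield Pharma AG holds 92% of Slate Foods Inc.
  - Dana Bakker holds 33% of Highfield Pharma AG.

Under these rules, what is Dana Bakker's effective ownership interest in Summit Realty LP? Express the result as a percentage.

56.7592%

By spousal attribution (R2), Dana Bakker is treated as also owning Kenji Iyer's interest in Halcyon Trust, giving 57% + 43% = 100%.
By spousal attribution (R2), Dana Bakker is treated as also owning Kenji Iyer's interest in Highfield Pharma AG, giving 33% + 26% = 59%.
By spousal attribution (R2), Dana Bakker is treated as owning Kenji Iyer's 11% interest in Summit Realty LP.
Chain via Halcyon Trust → Talon Ventures LLC (R1): 100% × 58% × 19% = 11.02% of Summit Realty LP.
Chain via Highfield Pharma AG → Slate Foods Inc. (R1): 59% × 92% × 64% = 34.7392% of Summit Realty LP.
Direct interest in Summit Realty LP: 11%.
Aggregating (R3): 11.02% + 34.7392% + 11% = 56.7592%.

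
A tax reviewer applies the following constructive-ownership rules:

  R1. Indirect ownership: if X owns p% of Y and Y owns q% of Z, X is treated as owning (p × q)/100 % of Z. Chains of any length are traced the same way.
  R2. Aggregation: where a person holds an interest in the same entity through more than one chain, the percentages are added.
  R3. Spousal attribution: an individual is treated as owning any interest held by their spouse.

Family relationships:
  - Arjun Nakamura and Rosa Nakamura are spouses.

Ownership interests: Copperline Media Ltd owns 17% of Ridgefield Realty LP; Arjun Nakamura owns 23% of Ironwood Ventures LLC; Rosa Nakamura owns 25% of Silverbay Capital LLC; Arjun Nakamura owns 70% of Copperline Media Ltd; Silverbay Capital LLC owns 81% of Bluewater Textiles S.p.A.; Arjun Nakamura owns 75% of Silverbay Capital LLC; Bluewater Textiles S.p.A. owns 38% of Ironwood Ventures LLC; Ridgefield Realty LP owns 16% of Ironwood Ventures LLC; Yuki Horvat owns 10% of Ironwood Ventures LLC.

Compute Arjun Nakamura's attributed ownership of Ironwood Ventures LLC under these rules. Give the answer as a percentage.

55.684%

By spousal attribution (R3), Arjun Nakamura is treated as also owning Rosa Nakamura's interest in Silverbay Capital LLC, giving 75% + 25% = 100%.
Chain via Copperline Media Ltd → Ridgefield Realty LP (R1): 70% × 17% × 16% = 1.904% of Ironwood Ventures LLC.
Chain via Silverbay Capital LLC → Bluewater Textiles S.p.A. (R1): 100% × 81% × 38% = 30.78% of Ironwood Ventures LLC.
Direct interest in Ironwood Ventures LLC: 23%.
Aggregating (R2): 1.904% + 30.78% + 23% = 55.684%.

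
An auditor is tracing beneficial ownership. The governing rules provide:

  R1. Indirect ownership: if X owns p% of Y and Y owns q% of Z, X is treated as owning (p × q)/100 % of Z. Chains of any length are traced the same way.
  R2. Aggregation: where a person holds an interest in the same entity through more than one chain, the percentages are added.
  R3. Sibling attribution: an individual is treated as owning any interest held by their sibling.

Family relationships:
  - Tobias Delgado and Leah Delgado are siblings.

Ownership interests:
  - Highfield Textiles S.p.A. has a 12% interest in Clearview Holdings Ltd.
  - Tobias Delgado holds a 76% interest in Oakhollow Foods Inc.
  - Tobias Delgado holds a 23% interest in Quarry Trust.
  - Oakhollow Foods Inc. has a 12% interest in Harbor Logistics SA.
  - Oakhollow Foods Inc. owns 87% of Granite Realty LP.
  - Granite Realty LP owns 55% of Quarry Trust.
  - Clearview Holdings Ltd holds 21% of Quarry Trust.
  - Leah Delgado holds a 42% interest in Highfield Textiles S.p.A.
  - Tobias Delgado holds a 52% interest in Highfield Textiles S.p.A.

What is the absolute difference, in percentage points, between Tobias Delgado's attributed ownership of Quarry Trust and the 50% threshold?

11.7348

By sibling attribution (R3), Tobias Delgado is treated as also owning Leah Delgado's interest in Highfield Textiles S.p.A, giving 52% + 42% = 94%.
Chain via Highfield Textiles S.p.A. → Clearview Holdings Ltd (R1): 94% × 12% × 21% = 2.3688% of Quarry Trust.
Chain via Oakhollow Foods Inc. → Granite Realty LP (R1): 76% × 87% × 55% = 36.366% of Quarry Trust.
Direct interest in Quarry Trust: 23%.
Aggregating (R2): 2.3688% + 36.366% + 23% = 61.7348%.
61.7348% exceeds the 50% threshold by 11.7348 percentage points.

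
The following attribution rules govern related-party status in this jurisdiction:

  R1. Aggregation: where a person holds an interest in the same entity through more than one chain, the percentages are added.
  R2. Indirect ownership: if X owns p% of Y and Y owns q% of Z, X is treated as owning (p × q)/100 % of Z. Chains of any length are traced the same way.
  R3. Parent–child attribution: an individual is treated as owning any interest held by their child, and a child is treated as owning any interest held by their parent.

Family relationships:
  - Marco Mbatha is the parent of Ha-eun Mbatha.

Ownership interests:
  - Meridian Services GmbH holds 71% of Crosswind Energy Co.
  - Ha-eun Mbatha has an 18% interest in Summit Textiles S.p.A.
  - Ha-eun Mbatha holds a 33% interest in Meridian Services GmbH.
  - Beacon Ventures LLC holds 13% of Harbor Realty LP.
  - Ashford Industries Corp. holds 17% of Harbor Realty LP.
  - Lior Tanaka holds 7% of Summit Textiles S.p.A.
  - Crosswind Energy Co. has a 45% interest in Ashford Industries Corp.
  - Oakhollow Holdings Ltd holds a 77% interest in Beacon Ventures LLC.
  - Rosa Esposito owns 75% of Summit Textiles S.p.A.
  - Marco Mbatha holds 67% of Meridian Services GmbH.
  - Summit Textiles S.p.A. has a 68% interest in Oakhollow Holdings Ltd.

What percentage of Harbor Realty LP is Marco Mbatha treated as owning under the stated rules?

6.656724%

By parent–child attribution (R3), Marco Mbatha is treated as also owning Ha-eun Mbatha's interest in Meridian Services GmbH, giving 67% + 33% = 100%.
By parent–child attribution (R3), Marco Mbatha is treated as owning Ha-eun Mbatha's 18% interest in Summit Textiles S.p.A.
Chain via Meridian Services GmbH → Crosswind Energy Co. → Ashford Industries Corp. (R2): 100% × 71% × 45% × 17% = 5.4315% of Harbor Realty LP.
Chain via Summit Textiles S.p.A. → Oakhollow Holdings Ltd → Beacon Ventures LLC (R2): 18% × 68% × 77% × 13% = 1.225224% of Harbor Realty LP.
Aggregating (R1): 5.4315% + 1.225224% = 6.656724%.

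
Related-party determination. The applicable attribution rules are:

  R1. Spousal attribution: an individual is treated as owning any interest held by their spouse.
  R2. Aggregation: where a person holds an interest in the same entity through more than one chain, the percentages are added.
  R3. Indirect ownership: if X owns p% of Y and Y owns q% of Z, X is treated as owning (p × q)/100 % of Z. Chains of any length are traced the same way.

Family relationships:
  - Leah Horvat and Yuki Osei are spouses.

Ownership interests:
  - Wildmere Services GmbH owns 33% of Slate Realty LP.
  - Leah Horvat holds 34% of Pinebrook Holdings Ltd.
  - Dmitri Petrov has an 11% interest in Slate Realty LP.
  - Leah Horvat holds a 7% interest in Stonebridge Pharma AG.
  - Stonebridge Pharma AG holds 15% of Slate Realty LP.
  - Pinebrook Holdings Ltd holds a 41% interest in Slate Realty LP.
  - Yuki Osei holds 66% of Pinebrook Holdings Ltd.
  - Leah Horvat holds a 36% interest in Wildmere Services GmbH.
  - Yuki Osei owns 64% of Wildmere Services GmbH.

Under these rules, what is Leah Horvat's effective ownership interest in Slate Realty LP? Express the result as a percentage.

75.05%

By spousal attribution (R1), Leah Horvat is treated as also owning Yuki Osei's interest in Pinebrook Holdings Ltd, giving 34% + 66% = 100%.
By spousal attribution (R1), Leah Horvat is treated as also owning Yuki Osei's interest in Wildmere Services GmbH, giving 36% + 64% = 100%.
Chain via Pinebrook Holdings Ltd (R3): 100% × 41% = 41% of Slate Realty LP.
Chain via Wildmere Services GmbH (R3): 100% × 33% = 33% of Slate Realty LP.
Chain via Stonebridge Pharma AG (R3): 7% × 15% = 1.05% of Slate Realty LP.
Aggregating (R2): 41% + 33% + 1.05% = 75.05%.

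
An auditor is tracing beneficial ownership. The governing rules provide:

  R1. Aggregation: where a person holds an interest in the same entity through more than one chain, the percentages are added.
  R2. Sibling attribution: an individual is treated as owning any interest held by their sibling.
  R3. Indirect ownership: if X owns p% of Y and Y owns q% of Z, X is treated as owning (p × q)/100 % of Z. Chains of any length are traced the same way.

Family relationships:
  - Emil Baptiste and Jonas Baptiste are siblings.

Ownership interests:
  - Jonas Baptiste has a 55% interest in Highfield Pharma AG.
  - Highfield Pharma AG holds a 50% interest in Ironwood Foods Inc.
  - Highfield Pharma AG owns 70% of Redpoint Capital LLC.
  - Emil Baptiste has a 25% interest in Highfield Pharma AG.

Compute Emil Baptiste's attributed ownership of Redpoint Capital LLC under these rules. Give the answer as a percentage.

56%

By sibling attribution (R2), Emil Baptiste is treated as also owning Jonas Baptiste's interest in Highfield Pharma AG, giving 25% + 55% = 80%.
Chain via Highfield Pharma AG (R3): 80% × 70% = 56% of Redpoint Capital LLC.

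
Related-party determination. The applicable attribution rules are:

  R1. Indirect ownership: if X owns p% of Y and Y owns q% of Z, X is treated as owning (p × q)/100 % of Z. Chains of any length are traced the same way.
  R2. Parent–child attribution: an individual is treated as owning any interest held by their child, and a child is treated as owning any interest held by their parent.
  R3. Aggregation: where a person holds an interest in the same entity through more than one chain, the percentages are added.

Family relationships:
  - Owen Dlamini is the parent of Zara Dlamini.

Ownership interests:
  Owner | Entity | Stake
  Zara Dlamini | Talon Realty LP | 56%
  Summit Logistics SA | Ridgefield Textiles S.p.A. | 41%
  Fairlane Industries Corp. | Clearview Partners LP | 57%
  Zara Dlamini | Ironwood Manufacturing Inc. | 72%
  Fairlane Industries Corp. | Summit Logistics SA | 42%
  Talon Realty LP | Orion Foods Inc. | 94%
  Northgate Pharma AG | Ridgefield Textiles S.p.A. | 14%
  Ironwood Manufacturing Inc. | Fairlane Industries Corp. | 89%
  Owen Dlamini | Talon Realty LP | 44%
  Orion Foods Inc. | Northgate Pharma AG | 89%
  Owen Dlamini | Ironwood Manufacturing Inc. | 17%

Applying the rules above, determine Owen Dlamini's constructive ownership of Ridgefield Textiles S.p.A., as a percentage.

25.352362%

By parent–child attribution (R2), Owen Dlamini is treated as also owning Zara Dlamini's interest in Talon Realty LP, giving 44% + 56% = 100%.
By parent–child attribution (R2), Owen Dlamini is treated as also owning Zara Dlamini's interest in Ironwood Manufacturing Inc, giving 17% + 72% = 89%.
Chain via Talon Realty LP → Orion Foods Inc. → Northgate Pharma AG (R1): 100% × 94% × 89% × 14% = 11.7124% of Ridgefield Textiles S.p.A.
Chain via Ironwood Manufacturing Inc. → Fairlane Industries Corp. → Summit Logistics SA (R1): 89% × 89% × 42% × 41% = 13.639962% of Ridgefield Textiles S.p.A.
Aggregating (R3): 11.7124% + 13.639962% = 25.352362%.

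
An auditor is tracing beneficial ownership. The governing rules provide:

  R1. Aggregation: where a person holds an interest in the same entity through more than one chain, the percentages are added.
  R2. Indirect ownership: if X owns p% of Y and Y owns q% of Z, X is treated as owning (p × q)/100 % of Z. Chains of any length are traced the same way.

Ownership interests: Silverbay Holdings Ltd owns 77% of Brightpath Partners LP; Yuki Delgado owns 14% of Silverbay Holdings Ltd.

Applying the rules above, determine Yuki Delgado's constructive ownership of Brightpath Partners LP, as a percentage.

Chain via Silverbay Holdings Ltd (R2): 14% × 77% = 10.78% of Brightpath Partners LP.

10.78%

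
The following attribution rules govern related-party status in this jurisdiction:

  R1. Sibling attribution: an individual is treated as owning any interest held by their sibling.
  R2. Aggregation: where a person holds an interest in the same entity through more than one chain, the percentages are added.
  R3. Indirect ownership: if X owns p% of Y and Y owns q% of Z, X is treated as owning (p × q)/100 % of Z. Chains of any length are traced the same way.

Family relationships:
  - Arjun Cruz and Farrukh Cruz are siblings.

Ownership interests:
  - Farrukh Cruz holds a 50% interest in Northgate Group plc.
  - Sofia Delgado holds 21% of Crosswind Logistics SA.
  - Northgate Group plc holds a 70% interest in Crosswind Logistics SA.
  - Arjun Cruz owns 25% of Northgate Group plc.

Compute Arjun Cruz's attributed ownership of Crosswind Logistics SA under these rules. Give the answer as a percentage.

52.5%

By sibling attribution (R1), Arjun Cruz is treated as also owning Farrukh Cruz's interest in Northgate Group plc, giving 25% + 50% = 75%.
Chain via Northgate Group plc (R3): 75% × 70% = 52.5% of Crosswind Logistics SA.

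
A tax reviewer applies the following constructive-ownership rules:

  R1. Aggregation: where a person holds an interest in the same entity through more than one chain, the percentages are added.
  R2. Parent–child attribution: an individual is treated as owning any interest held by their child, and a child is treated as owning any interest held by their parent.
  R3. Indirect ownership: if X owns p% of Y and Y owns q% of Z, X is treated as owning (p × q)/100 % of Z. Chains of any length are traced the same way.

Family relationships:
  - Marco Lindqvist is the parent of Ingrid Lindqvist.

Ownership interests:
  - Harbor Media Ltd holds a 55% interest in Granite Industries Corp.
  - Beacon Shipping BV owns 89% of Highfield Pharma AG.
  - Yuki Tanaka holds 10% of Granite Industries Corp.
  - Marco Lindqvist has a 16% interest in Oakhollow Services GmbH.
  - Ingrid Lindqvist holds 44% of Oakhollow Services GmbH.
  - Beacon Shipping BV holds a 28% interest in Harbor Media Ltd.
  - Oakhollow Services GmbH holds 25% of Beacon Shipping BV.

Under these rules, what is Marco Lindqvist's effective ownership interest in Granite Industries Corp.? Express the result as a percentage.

2.31%

By parent–child attribution (R2), Marco Lindqvist is treated as also owning Ingrid Lindqvist's interest in Oakhollow Services GmbH, giving 16% + 44% = 60%.
Chain via Oakhollow Services GmbH → Beacon Shipping BV → Harbor Media Ltd (R3): 60% × 25% × 28% × 55% = 2.31% of Granite Industries Corp.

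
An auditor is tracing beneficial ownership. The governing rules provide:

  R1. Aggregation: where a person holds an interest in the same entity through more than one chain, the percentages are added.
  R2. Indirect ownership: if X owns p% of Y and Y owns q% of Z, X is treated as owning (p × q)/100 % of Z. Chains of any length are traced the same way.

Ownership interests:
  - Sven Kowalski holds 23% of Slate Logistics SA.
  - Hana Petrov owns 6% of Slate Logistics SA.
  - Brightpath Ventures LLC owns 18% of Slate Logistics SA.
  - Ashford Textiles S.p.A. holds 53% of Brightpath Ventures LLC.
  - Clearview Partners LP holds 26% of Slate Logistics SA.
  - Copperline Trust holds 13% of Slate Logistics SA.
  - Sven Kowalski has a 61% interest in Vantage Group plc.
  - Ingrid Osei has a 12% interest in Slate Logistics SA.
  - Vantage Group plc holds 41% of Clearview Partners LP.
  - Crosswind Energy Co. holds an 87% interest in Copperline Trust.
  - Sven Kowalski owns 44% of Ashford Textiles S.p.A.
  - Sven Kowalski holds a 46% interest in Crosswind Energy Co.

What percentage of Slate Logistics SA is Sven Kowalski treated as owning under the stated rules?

Chain via Ashford Textiles S.p.A. → Brightpath Ventures LLC (R2): 44% × 53% × 18% = 4.1976% of Slate Logistics SA.
Chain via Crosswind Energy Co. → Copperline Trust (R2): 46% × 87% × 13% = 5.2026% of Slate Logistics SA.
Chain via Vantage Group plc → Clearview Partners LP (R2): 61% × 41% × 26% = 6.5026% of Slate Logistics SA.
Direct interest in Slate Logistics SA: 23%.
Aggregating (R1): 4.1976% + 5.2026% + 6.5026% + 23% = 38.9028%.

38.9028%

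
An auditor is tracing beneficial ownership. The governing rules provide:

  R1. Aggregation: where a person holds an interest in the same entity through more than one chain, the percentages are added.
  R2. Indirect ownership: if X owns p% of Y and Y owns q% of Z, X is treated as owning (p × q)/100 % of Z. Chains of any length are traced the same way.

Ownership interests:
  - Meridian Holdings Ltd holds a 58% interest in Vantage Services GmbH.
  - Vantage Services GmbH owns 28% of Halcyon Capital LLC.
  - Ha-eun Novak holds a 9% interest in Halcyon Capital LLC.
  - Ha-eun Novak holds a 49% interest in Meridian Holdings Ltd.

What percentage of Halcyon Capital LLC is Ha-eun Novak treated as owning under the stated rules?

16.9576%

Chain via Meridian Holdings Ltd → Vantage Services GmbH (R2): 49% × 58% × 28% = 7.9576% of Halcyon Capital LLC.
Direct interest in Halcyon Capital LLC: 9%.
Aggregating (R1): 7.9576% + 9% = 16.9576%.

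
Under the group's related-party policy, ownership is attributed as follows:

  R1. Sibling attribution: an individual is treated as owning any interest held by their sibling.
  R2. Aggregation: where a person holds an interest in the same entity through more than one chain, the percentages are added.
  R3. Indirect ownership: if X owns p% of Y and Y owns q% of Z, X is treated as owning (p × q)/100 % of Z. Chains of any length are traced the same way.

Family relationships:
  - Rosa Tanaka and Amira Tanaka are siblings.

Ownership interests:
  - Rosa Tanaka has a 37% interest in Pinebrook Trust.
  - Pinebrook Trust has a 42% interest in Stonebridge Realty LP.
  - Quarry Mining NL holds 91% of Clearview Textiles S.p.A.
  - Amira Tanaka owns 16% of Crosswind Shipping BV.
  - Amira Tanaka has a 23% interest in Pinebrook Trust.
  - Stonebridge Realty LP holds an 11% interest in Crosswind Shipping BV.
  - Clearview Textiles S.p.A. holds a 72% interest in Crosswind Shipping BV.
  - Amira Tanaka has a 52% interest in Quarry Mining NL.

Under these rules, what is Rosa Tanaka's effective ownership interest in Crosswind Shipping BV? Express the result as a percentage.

By sibling attribution (R1), Rosa Tanaka is treated as also owning Amira Tanaka's interest in Pinebrook Trust, giving 37% + 23% = 60%.
By sibling attribution (R1), Rosa Tanaka is treated as owning Amira Tanaka's 52% interest in Quarry Mining NL.
By sibling attribution (R1), Rosa Tanaka is treated as owning Amira Tanaka's 16% interest in Crosswind Shipping BV.
Chain via Pinebrook Trust → Stonebridge Realty LP (R3): 60% × 42% × 11% = 2.772% of Crosswind Shipping BV.
Chain via Quarry Mining NL → Clearview Textiles S.p.A. (R3): 52% × 91% × 72% = 34.0704% of Crosswind Shipping BV.
Direct interest in Crosswind Shipping BV: 16%.
Aggregating (R2): 2.772% + 34.0704% + 16% = 52.8424%.

52.8424%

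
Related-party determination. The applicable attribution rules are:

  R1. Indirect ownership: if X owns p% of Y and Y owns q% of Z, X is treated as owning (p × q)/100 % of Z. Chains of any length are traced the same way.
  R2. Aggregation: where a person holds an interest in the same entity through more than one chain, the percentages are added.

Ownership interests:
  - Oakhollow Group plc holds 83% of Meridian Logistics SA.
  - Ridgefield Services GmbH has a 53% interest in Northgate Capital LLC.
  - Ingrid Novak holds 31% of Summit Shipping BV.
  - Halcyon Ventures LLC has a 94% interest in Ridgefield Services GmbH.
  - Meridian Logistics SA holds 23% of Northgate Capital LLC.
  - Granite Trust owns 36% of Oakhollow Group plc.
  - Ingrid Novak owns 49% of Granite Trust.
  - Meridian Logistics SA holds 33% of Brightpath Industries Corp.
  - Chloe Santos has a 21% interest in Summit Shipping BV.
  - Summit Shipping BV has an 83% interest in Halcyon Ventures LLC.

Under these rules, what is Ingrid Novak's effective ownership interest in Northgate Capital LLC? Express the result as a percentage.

16.186162%

Chain via Granite Trust → Oakhollow Group plc → Meridian Logistics SA (R1): 49% × 36% × 83% × 23% = 3.367476% of Northgate Capital LLC.
Chain via Summit Shipping BV → Halcyon Ventures LLC → Ridgefield Services GmbH (R1): 31% × 83% × 94% × 53% = 12.818686% of Northgate Capital LLC.
Aggregating (R2): 3.367476% + 12.818686% = 16.186162%.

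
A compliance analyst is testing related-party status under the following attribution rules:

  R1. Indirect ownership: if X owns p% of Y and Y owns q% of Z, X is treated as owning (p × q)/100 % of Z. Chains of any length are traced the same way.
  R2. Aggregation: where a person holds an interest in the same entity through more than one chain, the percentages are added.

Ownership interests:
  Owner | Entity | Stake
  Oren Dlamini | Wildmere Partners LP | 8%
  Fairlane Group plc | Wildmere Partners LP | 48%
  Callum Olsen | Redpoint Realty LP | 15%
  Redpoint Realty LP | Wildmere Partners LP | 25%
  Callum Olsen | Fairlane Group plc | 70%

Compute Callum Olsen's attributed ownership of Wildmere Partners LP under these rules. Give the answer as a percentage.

Chain via Redpoint Realty LP (R1): 15% × 25% = 3.75% of Wildmere Partners LP.
Chain via Fairlane Group plc (R1): 70% × 48% = 33.6% of Wildmere Partners LP.
Aggregating (R2): 3.75% + 33.6% = 37.35%.

37.35%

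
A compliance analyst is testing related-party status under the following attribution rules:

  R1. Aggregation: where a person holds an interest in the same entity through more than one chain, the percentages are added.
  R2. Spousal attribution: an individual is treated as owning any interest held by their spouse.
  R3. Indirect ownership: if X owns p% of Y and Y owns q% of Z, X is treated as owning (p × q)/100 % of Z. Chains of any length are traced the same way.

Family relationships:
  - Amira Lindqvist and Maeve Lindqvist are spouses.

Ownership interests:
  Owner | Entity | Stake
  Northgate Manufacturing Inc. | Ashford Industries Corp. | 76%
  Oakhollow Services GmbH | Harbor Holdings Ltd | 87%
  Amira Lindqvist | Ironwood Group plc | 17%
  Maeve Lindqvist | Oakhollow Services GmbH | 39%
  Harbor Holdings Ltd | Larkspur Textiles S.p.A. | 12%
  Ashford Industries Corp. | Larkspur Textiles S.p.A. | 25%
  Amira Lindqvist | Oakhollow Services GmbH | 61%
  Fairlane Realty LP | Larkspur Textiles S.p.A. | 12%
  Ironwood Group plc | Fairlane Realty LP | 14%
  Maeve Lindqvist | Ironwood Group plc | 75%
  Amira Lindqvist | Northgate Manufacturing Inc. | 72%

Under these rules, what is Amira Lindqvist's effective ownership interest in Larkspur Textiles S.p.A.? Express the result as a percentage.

By spousal attribution (R2), Amira Lindqvist is treated as also owning Maeve Lindqvist's interest in Oakhollow Services GmbH, giving 61% + 39% = 100%.
By spousal attribution (R2), Amira Lindqvist is treated as also owning Maeve Lindqvist's interest in Ironwood Group plc, giving 17% + 75% = 92%.
Chain via Oakhollow Services GmbH → Harbor Holdings Ltd (R3): 100% × 87% × 12% = 10.44% of Larkspur Textiles S.p.A.
Chain via Ironwood Group plc → Fairlane Realty LP (R3): 92% × 14% × 12% = 1.5456% of Larkspur Textiles S.p.A.
Chain via Northgate Manufacturing Inc. → Ashford Industries Corp. (R3): 72% × 76% × 25% = 13.68% of Larkspur Textiles S.p.A.
Aggregating (R1): 10.44% + 1.5456% + 13.68% = 25.6656%.

25.6656%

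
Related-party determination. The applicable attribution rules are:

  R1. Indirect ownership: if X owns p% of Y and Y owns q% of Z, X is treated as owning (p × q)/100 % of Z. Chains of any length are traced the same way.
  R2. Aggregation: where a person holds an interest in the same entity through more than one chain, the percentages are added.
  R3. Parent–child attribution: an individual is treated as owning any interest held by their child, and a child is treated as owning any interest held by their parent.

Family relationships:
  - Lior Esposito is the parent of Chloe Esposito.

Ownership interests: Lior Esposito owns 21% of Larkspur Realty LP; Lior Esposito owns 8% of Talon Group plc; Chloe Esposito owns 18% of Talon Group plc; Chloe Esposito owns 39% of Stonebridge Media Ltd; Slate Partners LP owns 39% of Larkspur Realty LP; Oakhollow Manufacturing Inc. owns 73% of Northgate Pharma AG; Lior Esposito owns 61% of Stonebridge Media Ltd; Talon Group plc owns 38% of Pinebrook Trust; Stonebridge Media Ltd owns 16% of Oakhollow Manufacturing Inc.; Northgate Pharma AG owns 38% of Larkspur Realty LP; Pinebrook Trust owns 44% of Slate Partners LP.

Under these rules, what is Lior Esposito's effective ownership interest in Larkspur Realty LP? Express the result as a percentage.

By parent–child attribution (R3), Lior Esposito is treated as also owning Chloe Esposito's interest in Stonebridge Media Ltd, giving 61% + 39% = 100%.
By parent–child attribution (R3), Lior Esposito is treated as also owning Chloe Esposito's interest in Talon Group plc, giving 8% + 18% = 26%.
Chain via Stonebridge Media Ltd → Oakhollow Manufacturing Inc. → Northgate Pharma AG (R1): 100% × 16% × 73% × 38% = 4.4384% of Larkspur Realty LP.
Chain via Talon Group plc → Pinebrook Trust → Slate Partners LP (R1): 26% × 38% × 44% × 39% = 1.695408% of Larkspur Realty LP.
Direct interest in Larkspur Realty LP: 21%.
Aggregating (R2): 4.4384% + 1.695408% + 21% = 27.133808%.

27.133808%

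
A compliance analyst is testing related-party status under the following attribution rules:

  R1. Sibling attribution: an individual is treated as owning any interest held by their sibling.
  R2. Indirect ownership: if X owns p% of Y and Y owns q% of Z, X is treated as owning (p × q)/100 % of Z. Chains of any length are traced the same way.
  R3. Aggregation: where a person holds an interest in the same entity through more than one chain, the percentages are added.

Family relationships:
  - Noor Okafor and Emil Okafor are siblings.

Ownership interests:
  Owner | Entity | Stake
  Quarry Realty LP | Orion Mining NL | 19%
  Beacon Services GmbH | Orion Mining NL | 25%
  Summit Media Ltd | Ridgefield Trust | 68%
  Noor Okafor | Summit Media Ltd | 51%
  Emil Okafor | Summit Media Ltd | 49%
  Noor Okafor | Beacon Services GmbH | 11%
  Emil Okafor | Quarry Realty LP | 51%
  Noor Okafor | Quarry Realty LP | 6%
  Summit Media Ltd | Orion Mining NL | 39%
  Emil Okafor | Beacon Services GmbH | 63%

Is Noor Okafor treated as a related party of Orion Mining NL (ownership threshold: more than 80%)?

No

By sibling attribution (R1), Noor Okafor is treated as also owning Emil Okafor's interest in Quarry Realty LP, giving 6% + 51% = 57%.
By sibling attribution (R1), Noor Okafor is treated as also owning Emil Okafor's interest in Beacon Services GmbH, giving 11% + 63% = 74%.
By sibling attribution (R1), Noor Okafor is treated as also owning Emil Okafor's interest in Summit Media Ltd, giving 51% + 49% = 100%.
Chain via Quarry Realty LP (R2): 57% × 19% = 10.83% of Orion Mining NL.
Chain via Beacon Services GmbH (R2): 74% × 25% = 18.5% of Orion Mining NL.
Chain via Summit Media Ltd (R2): 100% × 39% = 39% of Orion Mining NL.
Aggregating (R3): 10.83% + 18.5% + 39% = 68.33%.
68.33% does not exceed the 80% threshold, so Noor is not a related party to Orion Mining NL.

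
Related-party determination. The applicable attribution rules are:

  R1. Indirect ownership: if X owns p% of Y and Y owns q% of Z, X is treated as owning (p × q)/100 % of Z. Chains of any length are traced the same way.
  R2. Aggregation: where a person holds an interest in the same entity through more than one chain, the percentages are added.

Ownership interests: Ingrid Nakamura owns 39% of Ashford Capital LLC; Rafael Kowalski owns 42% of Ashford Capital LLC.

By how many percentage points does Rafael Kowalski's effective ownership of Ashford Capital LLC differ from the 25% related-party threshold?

17

Direct interest in Ashford Capital LLC: 42%.
42% exceeds the 25% threshold by 17 percentage points.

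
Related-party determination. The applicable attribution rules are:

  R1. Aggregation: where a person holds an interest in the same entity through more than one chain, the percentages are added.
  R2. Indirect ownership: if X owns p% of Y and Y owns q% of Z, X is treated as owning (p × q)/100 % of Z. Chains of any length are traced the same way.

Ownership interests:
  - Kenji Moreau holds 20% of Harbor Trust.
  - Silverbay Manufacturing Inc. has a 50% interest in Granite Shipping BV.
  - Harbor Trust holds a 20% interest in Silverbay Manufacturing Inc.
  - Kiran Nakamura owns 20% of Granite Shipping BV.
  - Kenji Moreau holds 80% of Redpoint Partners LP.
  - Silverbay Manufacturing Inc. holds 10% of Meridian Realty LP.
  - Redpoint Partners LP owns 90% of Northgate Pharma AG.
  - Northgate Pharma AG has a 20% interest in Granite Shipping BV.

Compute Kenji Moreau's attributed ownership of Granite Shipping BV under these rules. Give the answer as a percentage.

16.4%

Chain via Redpoint Partners LP → Northgate Pharma AG (R2): 80% × 90% × 20% = 14.4% of Granite Shipping BV.
Chain via Harbor Trust → Silverbay Manufacturing Inc. (R2): 20% × 20% × 50% = 2% of Granite Shipping BV.
Aggregating (R1): 14.4% + 2% = 16.4%.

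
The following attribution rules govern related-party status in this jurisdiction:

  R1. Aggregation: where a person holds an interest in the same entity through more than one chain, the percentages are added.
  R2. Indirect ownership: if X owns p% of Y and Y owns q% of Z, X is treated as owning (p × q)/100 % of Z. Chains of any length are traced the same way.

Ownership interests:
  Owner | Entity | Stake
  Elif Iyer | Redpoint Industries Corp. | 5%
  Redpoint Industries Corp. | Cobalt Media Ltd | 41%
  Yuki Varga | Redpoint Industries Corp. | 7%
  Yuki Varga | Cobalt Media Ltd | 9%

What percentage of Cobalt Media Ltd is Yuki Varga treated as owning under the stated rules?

11.87%

Chain via Redpoint Industries Corp. (R2): 7% × 41% = 2.87% of Cobalt Media Ltd.
Direct interest in Cobalt Media Ltd: 9%.
Aggregating (R1): 2.87% + 9% = 11.87%.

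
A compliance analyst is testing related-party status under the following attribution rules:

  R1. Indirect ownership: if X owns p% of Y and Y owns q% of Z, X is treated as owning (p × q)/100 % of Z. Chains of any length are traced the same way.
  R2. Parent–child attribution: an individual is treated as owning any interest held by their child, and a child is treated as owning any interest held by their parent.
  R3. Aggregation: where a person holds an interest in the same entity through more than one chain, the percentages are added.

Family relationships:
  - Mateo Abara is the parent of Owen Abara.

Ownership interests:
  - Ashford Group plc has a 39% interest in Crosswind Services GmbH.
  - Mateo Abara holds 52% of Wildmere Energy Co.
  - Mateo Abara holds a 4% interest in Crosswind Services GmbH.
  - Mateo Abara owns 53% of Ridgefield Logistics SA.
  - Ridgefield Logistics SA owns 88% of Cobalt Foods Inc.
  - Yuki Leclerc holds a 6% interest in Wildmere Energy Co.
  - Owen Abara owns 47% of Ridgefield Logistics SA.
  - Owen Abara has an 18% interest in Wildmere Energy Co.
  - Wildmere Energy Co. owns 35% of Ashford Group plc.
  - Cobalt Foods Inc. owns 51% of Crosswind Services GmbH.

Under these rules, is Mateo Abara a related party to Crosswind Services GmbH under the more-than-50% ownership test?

By parent–child attribution (R2), Mateo Abara is treated as also owning Owen Abara's interest in Wildmere Energy Co, giving 52% + 18% = 70%.
By parent–child attribution (R2), Mateo Abara is treated as also owning Owen Abara's interest in Ridgefield Logistics SA, giving 53% + 47% = 100%.
Chain via Wildmere Energy Co. → Ashford Group plc (R1): 70% × 35% × 39% = 9.555% of Crosswind Services GmbH.
Chain via Ridgefield Logistics SA → Cobalt Foods Inc. (R1): 100% × 88% × 51% = 44.88% of Crosswind Services GmbH.
Direct interest in Crosswind Services GmbH: 4%.
Aggregating (R3): 9.555% + 44.88% + 4% = 58.435%.
58.435% exceeds the 50% threshold, so Mateo is a related party to Crosswind Services GmbH.

Yes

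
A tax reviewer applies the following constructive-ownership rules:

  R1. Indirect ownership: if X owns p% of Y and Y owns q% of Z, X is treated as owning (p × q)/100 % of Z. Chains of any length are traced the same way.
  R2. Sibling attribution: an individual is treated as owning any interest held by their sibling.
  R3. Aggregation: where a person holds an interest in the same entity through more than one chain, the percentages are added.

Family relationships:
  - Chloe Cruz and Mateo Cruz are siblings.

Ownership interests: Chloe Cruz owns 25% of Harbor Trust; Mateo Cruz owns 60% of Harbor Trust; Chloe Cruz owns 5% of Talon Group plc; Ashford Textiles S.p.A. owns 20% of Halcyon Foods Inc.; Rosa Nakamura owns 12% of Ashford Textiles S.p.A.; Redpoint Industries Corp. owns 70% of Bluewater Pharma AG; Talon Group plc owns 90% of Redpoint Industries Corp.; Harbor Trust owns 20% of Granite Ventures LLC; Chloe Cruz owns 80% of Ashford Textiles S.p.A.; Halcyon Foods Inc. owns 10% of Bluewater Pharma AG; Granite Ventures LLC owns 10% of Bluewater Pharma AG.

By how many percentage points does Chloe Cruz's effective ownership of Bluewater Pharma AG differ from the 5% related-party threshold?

1.45

By sibling attribution (R2), Chloe Cruz is treated as also owning Mateo Cruz's interest in Harbor Trust, giving 25% + 60% = 85%.
Chain via Harbor Trust → Granite Ventures LLC (R1): 85% × 20% × 10% = 1.7% of Bluewater Pharma AG.
Chain via Ashford Textiles S.p.A. → Halcyon Foods Inc. (R1): 80% × 20% × 10% = 1.6% of Bluewater Pharma AG.
Chain via Talon Group plc → Redpoint Industries Corp. (R1): 5% × 90% × 70% = 3.15% of Bluewater Pharma AG.
Aggregating (R3): 1.7% + 1.6% + 3.15% = 6.45%.
6.45% exceeds the 5% threshold by 1.45 percentage points.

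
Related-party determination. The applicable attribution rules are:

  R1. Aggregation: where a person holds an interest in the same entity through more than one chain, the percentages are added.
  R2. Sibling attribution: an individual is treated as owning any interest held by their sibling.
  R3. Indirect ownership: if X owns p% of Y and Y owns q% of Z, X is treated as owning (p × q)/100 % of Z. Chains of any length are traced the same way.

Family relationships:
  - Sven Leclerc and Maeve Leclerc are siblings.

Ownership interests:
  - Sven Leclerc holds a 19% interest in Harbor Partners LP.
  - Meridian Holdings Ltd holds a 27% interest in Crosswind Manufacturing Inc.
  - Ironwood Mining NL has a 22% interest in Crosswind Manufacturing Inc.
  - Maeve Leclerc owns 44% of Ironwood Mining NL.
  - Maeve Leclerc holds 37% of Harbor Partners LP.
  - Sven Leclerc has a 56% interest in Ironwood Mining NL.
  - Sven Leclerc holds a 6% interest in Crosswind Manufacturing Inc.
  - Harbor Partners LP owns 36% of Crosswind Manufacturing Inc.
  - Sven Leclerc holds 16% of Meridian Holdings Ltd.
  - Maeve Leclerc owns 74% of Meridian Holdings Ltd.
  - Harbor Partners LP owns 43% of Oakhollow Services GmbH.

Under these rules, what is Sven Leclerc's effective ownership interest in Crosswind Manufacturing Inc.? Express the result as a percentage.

72.46%

By sibling attribution (R2), Sven Leclerc is treated as also owning Maeve Leclerc's interest in Meridian Holdings Ltd, giving 16% + 74% = 90%.
By sibling attribution (R2), Sven Leclerc is treated as also owning Maeve Leclerc's interest in Ironwood Mining NL, giving 56% + 44% = 100%.
By sibling attribution (R2), Sven Leclerc is treated as also owning Maeve Leclerc's interest in Harbor Partners LP, giving 19% + 37% = 56%.
Chain via Meridian Holdings Ltd (R3): 90% × 27% = 24.3% of Crosswind Manufacturing Inc.
Chain via Ironwood Mining NL (R3): 100% × 22% = 22% of Crosswind Manufacturing Inc.
Chain via Harbor Partners LP (R3): 56% × 36% = 20.16% of Crosswind Manufacturing Inc.
Direct interest in Crosswind Manufacturing Inc: 6%.
Aggregating (R1): 24.3% + 22% + 20.16% + 6% = 72.46%.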